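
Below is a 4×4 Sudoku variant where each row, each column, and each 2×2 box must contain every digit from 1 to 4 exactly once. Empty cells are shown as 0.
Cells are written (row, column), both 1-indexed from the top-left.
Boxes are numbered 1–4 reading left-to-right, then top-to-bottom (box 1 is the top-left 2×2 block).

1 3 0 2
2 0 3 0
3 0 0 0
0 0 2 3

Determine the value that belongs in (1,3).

Row 1 already contains {1, 2, 3}.
Column 3 already contains {2, 3}.
Its 2×2 block (box 2) already contains {2, 3}.
The only value from 1–4 not eliminated is 4, so (1,3) = 4.

4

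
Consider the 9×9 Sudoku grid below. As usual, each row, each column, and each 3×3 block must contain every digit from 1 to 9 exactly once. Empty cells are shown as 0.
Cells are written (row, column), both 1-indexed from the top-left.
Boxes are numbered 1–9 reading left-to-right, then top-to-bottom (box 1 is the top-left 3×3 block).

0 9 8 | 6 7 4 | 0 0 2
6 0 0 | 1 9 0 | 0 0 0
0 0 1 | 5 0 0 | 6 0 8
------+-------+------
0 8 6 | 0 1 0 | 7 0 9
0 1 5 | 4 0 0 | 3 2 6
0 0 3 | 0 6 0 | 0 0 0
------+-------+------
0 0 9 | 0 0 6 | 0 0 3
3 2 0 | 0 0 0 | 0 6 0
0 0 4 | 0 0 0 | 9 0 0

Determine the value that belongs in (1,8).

3

Cell (1,8) itself could take any of {1, 3, 5} by direct elimination.
Consider where 3 can go in row 1.
(1,1) is out (column 1 already has a 3).
(1,7) is out (column 7 already has a 3).
So the only cell in row 1 that can hold 3 is (1,8).
Therefore (1,8) = 3.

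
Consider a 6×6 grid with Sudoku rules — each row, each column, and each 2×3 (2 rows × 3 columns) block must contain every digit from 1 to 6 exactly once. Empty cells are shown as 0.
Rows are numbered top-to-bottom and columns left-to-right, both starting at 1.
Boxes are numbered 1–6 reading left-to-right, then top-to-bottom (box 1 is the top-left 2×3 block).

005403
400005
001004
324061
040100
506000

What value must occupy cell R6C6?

Row 6 already contains {5, 6}.
Column 6 already contains {1, 3, 4, 5}.
Its 2×3 block (box 6) already contains {1}.
The only value from 1–6 not eliminated is 2, so R6C6 = 2.

2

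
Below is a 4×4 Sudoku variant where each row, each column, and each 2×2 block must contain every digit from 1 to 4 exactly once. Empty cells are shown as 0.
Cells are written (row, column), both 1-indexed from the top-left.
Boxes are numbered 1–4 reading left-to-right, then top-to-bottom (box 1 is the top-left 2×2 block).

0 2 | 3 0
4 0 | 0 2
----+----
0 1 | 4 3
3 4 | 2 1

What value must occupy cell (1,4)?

4

Row 1 already contains {2, 3}.
Column 4 already contains {1, 2, 3}.
Its 2×2 block (box 2) already contains {2, 3}.
The only value from 1–4 not eliminated is 4, so (1,4) = 4.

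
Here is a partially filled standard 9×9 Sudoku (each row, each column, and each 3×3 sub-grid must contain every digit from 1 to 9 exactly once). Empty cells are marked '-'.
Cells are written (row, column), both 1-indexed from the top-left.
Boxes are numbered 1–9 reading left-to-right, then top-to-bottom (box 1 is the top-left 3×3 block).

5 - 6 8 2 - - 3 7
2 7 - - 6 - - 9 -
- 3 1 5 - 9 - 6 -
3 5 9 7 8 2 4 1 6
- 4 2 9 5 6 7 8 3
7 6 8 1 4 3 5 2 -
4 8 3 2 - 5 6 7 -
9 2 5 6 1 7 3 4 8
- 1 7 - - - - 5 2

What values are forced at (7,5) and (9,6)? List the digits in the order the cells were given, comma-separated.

For (7,5):
  Row 7 already contains {2, 3, 4, 5, 6, 7, 8}.
  Column 5 already contains {1, 2, 4, 5, 6, 8}.
  Its 3×3 block (box 8) already contains {1, 2, 5, 6, 7}.
  The only value from 1–9 not eliminated is 9, so (7,5) = 9.
For (9,6):
  Consider where 8 can go in row 9.
  (9,1) is out (box 7 already has a 8).
  (9,4) is out (column 4 already has a 8).
  (9,5) is out (column 5 already has a 8).
  (9,7) is out (box 9 already has a 8).
  So the only cell in row 9 that can hold 8 is (9,6).
  So (9,6) = 8.

9,8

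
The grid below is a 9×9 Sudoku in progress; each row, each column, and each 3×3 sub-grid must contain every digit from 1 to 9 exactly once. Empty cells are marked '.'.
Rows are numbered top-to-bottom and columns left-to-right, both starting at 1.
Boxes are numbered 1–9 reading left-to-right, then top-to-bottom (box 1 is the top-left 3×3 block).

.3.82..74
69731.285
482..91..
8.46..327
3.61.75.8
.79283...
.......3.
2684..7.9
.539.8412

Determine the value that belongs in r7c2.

Cell r7c2 itself could take any of {1, 4} by direct elimination.
Consider where 4 can go in row 7.
r7c1 is out (column 1 already has a 4). r7c3 is out (column 3 already has a 4). r7c4 is out (column 4 already has a 4). r7c5 is out (box 8 already has a 4). The remaining empty cells in row 7 are similarly blocked.
So the only cell in row 7 that can hold 4 is r7c2.
Therefore r7c2 = 4.

4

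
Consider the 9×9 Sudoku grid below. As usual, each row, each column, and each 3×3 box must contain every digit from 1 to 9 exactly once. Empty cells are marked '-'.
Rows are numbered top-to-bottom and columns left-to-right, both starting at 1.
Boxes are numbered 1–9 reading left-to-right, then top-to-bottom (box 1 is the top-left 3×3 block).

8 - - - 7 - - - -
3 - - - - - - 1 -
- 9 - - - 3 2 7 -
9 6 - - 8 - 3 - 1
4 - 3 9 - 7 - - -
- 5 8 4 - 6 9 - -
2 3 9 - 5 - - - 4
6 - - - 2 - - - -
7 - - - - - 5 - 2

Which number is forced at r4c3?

7

Cell r4c3 itself could take any of {2, 7} by direct elimination.
Consider where 7 can go in row 4.
r4c4 is out (box 5 already has a 7).
r4c6 is out (column 6 already has a 7).
r4c8 is out (column 8 already has a 7).
So the only cell in row 4 that can hold 7 is r4c3.
Therefore r4c3 = 7.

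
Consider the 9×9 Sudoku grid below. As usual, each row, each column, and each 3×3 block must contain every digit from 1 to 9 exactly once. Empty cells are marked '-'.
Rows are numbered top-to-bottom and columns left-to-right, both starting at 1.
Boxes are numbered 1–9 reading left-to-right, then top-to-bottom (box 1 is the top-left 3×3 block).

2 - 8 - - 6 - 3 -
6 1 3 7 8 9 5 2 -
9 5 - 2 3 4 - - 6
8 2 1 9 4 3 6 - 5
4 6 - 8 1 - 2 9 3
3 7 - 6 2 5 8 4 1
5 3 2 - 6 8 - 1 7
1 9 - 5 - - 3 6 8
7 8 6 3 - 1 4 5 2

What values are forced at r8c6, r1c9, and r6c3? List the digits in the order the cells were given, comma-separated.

2,9,9

For r8c6:
  Consider where 2 can go in box 8.
  r7c4 is out (row 7 already has a 2).
  r8c5 is out (column 5 already has a 2).
  r9c5 is out (row 9 already has a 2).
  So the only cell in box 8 that can hold 2 is r8c6.
  So r8c6 = 2.
For r1c9:
  Consider where 9 can go in column 9.
  r2c9 is out (row 2 already has a 9).
  So the only cell in column 9 that can hold 9 is r1c9.
  So r1c9 = 9.
For r6c3:
  Row 6 already contains {1, 2, 3, 4, 5, 6, 7, 8}.
  Column 3 already contains {1, 2, 3, 6, 8}.
  Its 3×3 block (box 4) already contains {1, 2, 3, 4, 6, 7, 8}.
  The only value from 1–9 not eliminated is 9, so r6c3 = 9.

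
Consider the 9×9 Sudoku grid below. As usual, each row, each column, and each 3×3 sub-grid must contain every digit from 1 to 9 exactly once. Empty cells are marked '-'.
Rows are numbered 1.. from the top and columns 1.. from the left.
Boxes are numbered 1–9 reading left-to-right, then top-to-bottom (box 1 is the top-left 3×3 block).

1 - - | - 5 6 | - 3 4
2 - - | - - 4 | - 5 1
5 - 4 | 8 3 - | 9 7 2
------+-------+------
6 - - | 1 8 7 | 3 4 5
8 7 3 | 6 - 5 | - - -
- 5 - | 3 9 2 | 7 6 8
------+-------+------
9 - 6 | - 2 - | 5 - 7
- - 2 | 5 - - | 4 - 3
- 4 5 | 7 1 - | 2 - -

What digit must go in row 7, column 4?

Row 7 already contains {2, 5, 6, 7, 9}.
Column 4 already contains {1, 3, 5, 6, 7, 8}.
Its 3×3 block (box 8) already contains {1, 2, 5, 7}.
The only value from 1–9 not eliminated is 4, so row 7, column 4 = 4.

4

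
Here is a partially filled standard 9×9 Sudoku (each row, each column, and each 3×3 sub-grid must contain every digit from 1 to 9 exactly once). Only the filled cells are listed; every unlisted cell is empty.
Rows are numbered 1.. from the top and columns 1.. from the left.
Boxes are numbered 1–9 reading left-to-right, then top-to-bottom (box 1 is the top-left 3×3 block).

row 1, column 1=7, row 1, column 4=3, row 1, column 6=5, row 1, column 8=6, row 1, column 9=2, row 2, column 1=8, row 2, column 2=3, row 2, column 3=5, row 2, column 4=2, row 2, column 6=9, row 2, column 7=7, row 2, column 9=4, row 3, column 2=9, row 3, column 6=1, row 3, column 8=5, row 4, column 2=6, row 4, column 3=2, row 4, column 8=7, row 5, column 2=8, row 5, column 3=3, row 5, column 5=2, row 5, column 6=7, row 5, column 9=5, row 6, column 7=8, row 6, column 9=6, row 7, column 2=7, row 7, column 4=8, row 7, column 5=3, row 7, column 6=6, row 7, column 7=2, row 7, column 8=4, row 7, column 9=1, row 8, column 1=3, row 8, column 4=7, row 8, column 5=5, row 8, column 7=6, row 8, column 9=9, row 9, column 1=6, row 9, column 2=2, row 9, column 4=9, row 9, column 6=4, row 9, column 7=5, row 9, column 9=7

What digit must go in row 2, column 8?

1

Row 2 already contains {2, 3, 4, 5, 7, 8, 9}.
Column 8 already contains {4, 5, 6, 7}.
Its 3×3 block (box 3) already contains {2, 4, 5, 6, 7}.
The only value from 1–9 not eliminated is 1, so row 2, column 8 = 1.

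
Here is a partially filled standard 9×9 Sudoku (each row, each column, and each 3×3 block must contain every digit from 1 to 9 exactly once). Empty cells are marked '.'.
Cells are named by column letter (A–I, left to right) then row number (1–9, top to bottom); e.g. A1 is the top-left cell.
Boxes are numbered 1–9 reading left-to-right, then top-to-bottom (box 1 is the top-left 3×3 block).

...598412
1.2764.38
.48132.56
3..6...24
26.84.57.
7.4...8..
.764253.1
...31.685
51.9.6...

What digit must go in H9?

Row 9 already contains {1, 5, 6, 9}.
Column H already contains {1, 2, 3, 5, 7, 8}.
Its 3×3 block (box 9) already contains {1, 3, 5, 6, 8}.
The only value from 1–9 not eliminated is 4, so H9 = 4.

4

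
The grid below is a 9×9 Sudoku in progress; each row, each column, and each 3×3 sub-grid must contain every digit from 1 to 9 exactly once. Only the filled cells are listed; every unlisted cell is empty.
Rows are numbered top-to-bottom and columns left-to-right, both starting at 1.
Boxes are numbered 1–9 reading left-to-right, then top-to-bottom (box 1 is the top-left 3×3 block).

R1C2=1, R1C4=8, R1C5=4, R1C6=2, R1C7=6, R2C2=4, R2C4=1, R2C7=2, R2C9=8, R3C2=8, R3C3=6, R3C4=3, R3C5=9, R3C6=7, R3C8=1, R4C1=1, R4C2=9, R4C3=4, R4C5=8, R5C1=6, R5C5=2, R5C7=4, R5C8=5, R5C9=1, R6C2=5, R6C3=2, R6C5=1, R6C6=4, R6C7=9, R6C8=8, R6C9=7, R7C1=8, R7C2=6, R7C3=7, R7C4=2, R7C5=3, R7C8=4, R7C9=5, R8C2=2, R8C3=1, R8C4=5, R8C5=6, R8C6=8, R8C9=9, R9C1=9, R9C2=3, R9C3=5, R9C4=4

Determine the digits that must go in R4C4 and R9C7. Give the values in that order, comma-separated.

For R4C4:
  Consider where 7 can go in row 4.
  R4C6 is out (column 6 already has a 7).
  R4C7 is out (box 6 already has a 7).
  R4C8 is out (box 6 already has a 7).
  R4C9 is out (column 9 already has a 7).
  So the only cell in row 4 that can hold 7 is R4C4.
  So R4C4 = 7.
For R9C7:
  Consider where 8 can go in column 7.
  R3C7 is out (row 3 already has a 8).
  R4C7 is out (row 4 already has a 8).
  R7C7 is out (row 7 already has a 8).
  R8C7 is out (row 8 already has a 8).
  So the only cell in column 7 that can hold 8 is R9C7.
  So R9C7 = 8.

7,8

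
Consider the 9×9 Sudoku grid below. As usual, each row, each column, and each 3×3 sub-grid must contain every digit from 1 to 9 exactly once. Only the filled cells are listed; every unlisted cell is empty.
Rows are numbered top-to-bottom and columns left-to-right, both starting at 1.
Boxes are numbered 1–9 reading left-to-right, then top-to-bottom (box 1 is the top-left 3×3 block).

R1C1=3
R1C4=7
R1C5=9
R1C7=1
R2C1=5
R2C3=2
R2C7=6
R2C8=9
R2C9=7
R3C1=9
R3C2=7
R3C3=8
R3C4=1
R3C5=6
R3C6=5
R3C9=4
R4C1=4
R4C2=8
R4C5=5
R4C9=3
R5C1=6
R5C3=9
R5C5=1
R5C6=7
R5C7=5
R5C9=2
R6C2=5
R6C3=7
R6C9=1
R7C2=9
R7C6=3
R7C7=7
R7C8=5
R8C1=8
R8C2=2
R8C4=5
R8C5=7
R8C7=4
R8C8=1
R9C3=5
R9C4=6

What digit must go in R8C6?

9

Row 8 already contains {1, 2, 4, 5, 7, 8}.
Column 6 already contains {3, 5, 7}.
Its 3×3 block (box 8) already contains {3, 5, 6, 7}.
The only value from 1–9 not eliminated is 9, so R8C6 = 9.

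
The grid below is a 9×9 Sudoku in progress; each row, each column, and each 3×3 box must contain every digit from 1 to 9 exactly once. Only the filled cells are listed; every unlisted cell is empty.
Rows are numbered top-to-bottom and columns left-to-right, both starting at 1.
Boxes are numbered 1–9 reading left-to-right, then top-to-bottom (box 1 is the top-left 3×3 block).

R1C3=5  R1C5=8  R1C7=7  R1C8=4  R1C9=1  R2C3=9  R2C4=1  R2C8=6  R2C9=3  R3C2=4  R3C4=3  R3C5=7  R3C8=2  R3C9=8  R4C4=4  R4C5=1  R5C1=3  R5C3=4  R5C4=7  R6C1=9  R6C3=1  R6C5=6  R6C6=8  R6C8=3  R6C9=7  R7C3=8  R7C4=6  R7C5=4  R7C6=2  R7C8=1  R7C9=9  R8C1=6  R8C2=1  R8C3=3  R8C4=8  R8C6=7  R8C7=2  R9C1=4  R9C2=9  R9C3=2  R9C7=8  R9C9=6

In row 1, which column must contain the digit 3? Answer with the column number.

Consider where 3 can go in row 1.
R1C1 is out (column 1 already has a 3).
R1C4 is out (column 4 already has a 3).
R1C6 is out (box 2 already has a 3).
So the only cell in row 1 that can hold 3 is R1C2.
That is column 2.

2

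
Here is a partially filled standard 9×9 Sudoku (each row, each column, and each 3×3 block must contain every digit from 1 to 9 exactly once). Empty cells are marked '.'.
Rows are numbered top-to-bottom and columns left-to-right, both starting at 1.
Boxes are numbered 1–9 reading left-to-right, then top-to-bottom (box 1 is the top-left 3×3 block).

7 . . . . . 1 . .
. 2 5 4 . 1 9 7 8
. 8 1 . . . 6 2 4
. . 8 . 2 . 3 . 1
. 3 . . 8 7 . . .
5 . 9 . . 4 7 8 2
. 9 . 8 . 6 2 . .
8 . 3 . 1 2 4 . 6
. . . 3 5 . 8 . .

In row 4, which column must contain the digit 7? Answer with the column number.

Consider where 7 can go in row 4.
R4C1 is out (column 1 already has a 7).
R4C4 is out (box 5 already has a 7).
R4C6 is out (column 6 already has a 7).
R4C8 is out (column 8 already has a 7).
So the only cell in row 4 that can hold 7 is R4C2.
That is column 2.

2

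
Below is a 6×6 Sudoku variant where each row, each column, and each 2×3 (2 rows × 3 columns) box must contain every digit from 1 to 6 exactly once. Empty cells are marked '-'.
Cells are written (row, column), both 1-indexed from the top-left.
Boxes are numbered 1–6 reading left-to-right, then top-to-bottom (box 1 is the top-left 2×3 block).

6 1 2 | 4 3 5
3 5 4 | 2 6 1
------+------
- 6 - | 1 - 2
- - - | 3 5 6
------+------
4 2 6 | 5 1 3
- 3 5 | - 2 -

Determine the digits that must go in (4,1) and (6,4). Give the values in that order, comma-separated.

2,6

For (4,1):
  Consider where 2 can go in column 1.
  (3,1) is out (row 3 already has a 2).
  (6,1) is out (row 6 already has a 2).
  So the only cell in column 1 that can hold 2 is (4,1).
  So (4,1) = 2.
For (6,4):
  Row 6 already contains {2, 3, 5}.
  Column 4 already contains {1, 2, 3, 4, 5}.
  Its 2×3 block (box 6) already contains {1, 2, 3, 5}.
  The only value from 1–6 not eliminated is 6, so (6,4) = 6.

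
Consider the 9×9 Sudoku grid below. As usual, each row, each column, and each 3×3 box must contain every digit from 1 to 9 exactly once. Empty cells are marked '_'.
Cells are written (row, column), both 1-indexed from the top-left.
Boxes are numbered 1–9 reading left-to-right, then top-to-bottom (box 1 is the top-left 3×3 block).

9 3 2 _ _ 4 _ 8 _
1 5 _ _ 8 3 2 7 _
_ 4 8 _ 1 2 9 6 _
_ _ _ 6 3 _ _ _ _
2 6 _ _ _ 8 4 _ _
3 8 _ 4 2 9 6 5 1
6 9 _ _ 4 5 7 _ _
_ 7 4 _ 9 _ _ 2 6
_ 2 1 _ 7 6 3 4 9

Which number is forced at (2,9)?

Row 2 already contains {1, 2, 3, 5, 7, 8}.
Column 9 already contains {1, 6, 9}.
Its 3×3 block (box 3) already contains {2, 6, 7, 8, 9}.
The only value from 1–9 not eliminated is 4, so (2,9) = 4.

4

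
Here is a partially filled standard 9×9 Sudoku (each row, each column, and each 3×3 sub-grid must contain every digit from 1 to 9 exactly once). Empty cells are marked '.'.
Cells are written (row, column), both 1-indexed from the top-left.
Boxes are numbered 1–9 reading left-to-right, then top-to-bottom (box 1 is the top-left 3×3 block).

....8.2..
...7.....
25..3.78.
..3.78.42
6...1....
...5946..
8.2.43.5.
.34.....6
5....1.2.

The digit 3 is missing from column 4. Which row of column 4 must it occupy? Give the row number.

5

Consider where 3 can go in column 4.
(1,4) is out (box 2 already has a 3). (3,4) is out (row 3 already has a 3). (4,4) is out (row 4 already has a 3). (7,4) is out (row 7 already has a 3). The remaining empty cells in column 4 are similarly blocked.
So the only cell in column 4 that can hold 3 is (5,4).
That is row 5.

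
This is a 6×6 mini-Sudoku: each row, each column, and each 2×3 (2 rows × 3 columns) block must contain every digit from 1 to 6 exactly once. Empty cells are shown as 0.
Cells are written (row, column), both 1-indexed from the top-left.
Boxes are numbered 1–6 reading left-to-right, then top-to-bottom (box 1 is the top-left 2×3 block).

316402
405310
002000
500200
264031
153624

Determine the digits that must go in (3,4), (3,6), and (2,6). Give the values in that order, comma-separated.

1,5,6

For (3,4):
  Consider where 1 can go in row 3.
  (3,1) is out (column 1 already has a 1).
  (3,2) is out (column 2 already has a 1).
  (3,5) is out (column 5 already has a 1).
  (3,6) is out (column 6 already has a 1).
  So the only cell in row 3 that can hold 1 is (3,4).
  So (3,4) = 1.
For (3,6):
  Consider where 5 can go in column 6.
  (2,6) is out (row 2 already has a 5).
  (4,6) is out (row 4 already has a 5).
  So the only cell in column 6 that can hold 5 is (3,6).
  So (3,6) = 5.
For (2,6):
  Row 2 already contains {1, 3, 4, 5}.
  Column 6 already contains {1, 2, 4}.
  Its 2×3 block (box 2) already contains {1, 2, 3, 4}.
  The only value from 1–6 not eliminated is 6, so (2,6) = 6.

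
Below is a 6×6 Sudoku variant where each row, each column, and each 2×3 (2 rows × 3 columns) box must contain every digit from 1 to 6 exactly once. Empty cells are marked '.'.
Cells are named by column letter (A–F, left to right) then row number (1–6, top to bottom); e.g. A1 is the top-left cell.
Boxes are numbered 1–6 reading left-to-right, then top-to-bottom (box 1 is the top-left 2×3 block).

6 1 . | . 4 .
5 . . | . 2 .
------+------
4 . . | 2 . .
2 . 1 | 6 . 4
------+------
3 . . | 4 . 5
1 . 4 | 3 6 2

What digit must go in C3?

Cell C3 itself could take any of {3, 5, 6} by direct elimination.
Consider where 5 can go in column C.
C1 is out (box 1 already has a 5).
C2 is out (row 2 already has a 5).
C5 is out (row 5 already has a 5).
So the only cell in column C that can hold 5 is C3.
Therefore C3 = 5.

5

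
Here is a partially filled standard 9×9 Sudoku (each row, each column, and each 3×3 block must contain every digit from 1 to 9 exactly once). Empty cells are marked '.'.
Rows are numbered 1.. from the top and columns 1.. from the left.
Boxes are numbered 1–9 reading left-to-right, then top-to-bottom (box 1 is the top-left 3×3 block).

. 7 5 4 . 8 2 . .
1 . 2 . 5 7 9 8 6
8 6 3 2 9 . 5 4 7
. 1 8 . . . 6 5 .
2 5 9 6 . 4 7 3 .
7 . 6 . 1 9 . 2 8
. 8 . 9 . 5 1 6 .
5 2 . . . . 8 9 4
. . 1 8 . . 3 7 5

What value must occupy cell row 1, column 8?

Row 1 already contains {2, 4, 5, 7, 8}.
Column 8 already contains {2, 3, 4, 5, 6, 7, 8, 9}.
Its 3×3 block (box 3) already contains {2, 4, 5, 6, 7, 8, 9}.
The only value from 1–9 not eliminated is 1, so row 1, column 8 = 1.

1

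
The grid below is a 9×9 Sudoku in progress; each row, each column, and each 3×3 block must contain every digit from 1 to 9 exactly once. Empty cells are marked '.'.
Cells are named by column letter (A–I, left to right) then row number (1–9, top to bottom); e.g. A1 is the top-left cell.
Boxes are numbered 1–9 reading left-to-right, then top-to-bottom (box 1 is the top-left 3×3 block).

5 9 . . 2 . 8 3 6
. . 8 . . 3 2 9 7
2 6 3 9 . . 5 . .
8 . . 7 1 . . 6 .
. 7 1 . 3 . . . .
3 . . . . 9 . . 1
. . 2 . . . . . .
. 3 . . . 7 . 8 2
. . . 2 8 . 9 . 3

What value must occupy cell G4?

Cell G4 itself could take any of {3, 4} by direct elimination.
Consider where 3 can go in column G.
G5 is out (row 5 already has a 3).
G6 is out (row 6 already has a 3).
G7 is out (box 9 already has a 3).
G8 is out (row 8 already has a 3).
So the only cell in column G that can hold 3 is G4.
Therefore G4 = 3.

3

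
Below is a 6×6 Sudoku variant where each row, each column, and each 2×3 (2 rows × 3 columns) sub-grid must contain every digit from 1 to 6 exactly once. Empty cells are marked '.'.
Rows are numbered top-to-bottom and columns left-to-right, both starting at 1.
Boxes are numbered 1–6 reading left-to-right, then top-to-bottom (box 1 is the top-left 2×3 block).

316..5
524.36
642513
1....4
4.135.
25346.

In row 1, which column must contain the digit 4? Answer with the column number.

5

Consider where 4 can go in row 1.
R1C4 is out (column 4 already has a 4).
So the only cell in row 1 that can hold 4 is R1C5.
That is column 5.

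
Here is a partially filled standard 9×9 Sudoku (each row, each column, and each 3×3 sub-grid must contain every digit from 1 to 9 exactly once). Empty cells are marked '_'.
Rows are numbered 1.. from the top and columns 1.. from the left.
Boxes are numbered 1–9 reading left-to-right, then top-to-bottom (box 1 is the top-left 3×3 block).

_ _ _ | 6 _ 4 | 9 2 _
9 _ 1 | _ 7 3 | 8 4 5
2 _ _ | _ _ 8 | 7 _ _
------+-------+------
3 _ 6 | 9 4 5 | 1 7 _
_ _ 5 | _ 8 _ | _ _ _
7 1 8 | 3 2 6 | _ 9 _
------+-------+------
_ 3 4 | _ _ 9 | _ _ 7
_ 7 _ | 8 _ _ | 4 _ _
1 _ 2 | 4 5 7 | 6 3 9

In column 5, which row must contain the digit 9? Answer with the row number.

Consider where 9 can go in column 5.
row 1, column 5 is out (row 1 already has a 9).
row 7, column 5 is out (row 7 already has a 9).
row 8, column 5 is out (box 8 already has a 9).
So the only cell in column 5 that can hold 9 is row 3, column 5.
That is row 3.

3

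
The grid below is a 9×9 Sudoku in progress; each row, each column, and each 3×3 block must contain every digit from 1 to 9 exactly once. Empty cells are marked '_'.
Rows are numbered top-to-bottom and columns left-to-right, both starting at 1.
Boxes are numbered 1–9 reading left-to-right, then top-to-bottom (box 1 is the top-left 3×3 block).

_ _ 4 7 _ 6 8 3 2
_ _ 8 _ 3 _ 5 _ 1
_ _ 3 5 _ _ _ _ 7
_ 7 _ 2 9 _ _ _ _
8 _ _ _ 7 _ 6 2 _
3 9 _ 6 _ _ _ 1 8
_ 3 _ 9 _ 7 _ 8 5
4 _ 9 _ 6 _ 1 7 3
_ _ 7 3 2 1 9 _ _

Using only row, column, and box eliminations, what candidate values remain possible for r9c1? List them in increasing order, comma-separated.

5,6

Row 9 already contains {1, 2, 3, 7, 9}.
Column 1 already contains {3, 4, 8}.
Its 3×3 block (box 7) already contains {3, 4, 7, 9}.
Removing those from 1–9 leaves {5, 6} as the candidates for r9c1.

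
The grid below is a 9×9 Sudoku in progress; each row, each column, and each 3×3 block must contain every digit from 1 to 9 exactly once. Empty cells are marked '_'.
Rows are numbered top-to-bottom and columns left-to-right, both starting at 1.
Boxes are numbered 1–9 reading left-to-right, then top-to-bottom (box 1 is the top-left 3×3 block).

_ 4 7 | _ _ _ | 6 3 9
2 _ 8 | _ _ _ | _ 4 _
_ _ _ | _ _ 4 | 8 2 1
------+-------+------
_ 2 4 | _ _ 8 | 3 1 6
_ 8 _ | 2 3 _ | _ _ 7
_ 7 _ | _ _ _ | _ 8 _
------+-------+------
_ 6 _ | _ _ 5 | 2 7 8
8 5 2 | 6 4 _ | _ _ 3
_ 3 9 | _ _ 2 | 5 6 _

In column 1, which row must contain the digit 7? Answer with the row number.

9

Consider where 7 can go in column 1.
r1c1 is out (row 1 already has a 7). r3c1 is out (box 1 already has a 7). r4c1 is out (box 4 already has a 7). r5c1 is out (row 5 already has a 7). The remaining empty cells in column 1 are similarly blocked.
So the only cell in column 1 that can hold 7 is r9c1.
That is row 9.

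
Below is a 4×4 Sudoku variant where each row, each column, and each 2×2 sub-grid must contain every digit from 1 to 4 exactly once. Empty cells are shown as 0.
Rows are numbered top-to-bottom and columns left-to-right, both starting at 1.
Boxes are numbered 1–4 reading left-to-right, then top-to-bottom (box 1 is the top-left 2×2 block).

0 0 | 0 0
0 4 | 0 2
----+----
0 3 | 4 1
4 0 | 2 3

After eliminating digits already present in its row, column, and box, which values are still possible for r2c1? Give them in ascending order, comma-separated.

Row 2 already contains {2, 4}.
Column 1 already contains {4}.
Its 2×2 block (box 1) already contains {4}.
Removing those from 1–4 leaves {1, 3} as the candidates for r2c1.

1,3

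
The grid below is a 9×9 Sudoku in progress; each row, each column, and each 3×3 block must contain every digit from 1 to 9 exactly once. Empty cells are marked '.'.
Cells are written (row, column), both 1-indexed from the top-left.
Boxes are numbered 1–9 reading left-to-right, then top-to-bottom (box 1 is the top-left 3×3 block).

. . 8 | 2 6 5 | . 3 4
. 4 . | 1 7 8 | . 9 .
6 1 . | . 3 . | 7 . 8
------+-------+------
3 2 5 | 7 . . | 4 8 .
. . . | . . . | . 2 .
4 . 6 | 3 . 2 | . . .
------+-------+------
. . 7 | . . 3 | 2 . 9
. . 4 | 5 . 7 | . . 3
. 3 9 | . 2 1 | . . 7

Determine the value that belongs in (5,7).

3

Cell (5,7) itself could take any of {1, 3, 5, 6, 9} by direct elimination.
Consider where 3 can go in row 5.
(5,1) is out (column 1 already has a 3). (5,2) is out (column 2 already has a 3). (5,3) is out (box 4 already has a 3). (5,4) is out (column 4 already has a 3). The remaining empty cells in row 5 are similarly blocked.
So the only cell in row 5 that can hold 3 is (5,7).
Therefore (5,7) = 3.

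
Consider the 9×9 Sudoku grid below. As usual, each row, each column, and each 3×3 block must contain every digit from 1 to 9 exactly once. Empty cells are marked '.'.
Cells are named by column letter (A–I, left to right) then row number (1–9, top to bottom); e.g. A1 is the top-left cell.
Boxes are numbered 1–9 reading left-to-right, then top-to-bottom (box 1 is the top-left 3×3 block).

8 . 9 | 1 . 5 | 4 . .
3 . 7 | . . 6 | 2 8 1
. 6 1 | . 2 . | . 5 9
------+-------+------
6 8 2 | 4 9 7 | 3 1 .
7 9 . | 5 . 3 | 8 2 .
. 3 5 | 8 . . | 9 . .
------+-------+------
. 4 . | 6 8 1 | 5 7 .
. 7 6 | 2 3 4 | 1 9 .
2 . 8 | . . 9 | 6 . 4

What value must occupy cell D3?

3

Cell D3 itself could take any of {3, 7} by direct elimination.
Consider where 3 can go in box 2.
E1 is out (column E already has a 3).
D2 is out (row 2 already has a 3).
E2 is out (row 2 already has a 3).
F3 is out (column F already has a 3).
So the only cell in box 2 that can hold 3 is D3.
Therefore D3 = 3.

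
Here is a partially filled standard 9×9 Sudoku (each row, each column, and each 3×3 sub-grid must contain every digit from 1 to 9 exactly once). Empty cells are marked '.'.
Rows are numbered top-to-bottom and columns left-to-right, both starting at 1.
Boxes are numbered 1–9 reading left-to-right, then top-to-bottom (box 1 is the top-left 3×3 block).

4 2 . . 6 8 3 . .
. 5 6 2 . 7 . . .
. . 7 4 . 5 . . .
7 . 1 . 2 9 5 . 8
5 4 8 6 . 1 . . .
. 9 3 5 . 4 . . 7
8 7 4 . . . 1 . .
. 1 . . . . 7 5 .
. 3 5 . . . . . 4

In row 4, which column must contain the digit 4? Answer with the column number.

Consider where 4 can go in row 4.
R4C2 is out (column 2 already has a 4).
R4C4 is out (column 4 already has a 4).
So the only cell in row 4 that can hold 4 is R4C8.
That is column 8.

8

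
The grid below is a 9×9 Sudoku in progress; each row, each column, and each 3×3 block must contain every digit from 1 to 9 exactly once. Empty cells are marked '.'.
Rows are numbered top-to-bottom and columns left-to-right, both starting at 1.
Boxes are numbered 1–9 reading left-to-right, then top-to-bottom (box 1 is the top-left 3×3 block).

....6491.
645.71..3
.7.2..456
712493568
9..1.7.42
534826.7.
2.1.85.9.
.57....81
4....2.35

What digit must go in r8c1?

Row 8 already contains {1, 5, 7, 8}.
Column 1 already contains {2, 4, 5, 6, 7, 9}.
Its 3×3 block (box 7) already contains {1, 2, 4, 5, 7}.
The only value from 1–9 not eliminated is 3, so r8c1 = 3.

3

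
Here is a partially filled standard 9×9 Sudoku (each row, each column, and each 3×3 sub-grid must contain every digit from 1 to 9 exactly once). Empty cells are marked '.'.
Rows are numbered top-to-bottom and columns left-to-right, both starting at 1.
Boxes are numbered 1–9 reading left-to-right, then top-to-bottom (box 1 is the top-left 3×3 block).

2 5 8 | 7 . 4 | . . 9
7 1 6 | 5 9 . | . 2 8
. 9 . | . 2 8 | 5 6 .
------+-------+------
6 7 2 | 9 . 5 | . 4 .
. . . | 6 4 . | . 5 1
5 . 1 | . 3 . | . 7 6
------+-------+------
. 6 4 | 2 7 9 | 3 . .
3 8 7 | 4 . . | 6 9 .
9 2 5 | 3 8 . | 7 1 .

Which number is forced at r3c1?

Row 3 already contains {2, 5, 6, 8, 9}.
Column 1 already contains {2, 3, 5, 6, 7, 9}.
Its 3×3 block (box 1) already contains {1, 2, 5, 6, 7, 8, 9}.
The only value from 1–9 not eliminated is 4, so r3c1 = 4.

4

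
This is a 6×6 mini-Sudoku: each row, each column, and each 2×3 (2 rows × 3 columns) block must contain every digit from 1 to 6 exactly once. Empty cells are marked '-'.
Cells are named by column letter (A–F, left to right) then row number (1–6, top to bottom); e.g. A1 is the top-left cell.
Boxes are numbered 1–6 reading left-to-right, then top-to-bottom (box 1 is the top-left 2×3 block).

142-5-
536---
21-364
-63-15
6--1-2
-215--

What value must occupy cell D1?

Row 1 already contains {1, 2, 4, 5}.
Column D already contains {1, 3, 5}.
Its 2×3 block (box 2) already contains {5}.
The only value from 1–6 not eliminated is 6, so D1 = 6.

6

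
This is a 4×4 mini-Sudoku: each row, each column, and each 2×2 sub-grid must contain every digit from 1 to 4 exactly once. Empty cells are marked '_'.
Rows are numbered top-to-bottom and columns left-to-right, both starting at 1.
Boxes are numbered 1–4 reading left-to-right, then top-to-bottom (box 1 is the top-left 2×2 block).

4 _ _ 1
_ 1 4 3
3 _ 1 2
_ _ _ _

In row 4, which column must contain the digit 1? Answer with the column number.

1

Consider where 1 can go in row 4.
r4c2 is out (column 2 already has a 1).
r4c3 is out (column 3 already has a 1).
r4c4 is out (column 4 already has a 1).
So the only cell in row 4 that can hold 1 is r4c1.
That is column 1.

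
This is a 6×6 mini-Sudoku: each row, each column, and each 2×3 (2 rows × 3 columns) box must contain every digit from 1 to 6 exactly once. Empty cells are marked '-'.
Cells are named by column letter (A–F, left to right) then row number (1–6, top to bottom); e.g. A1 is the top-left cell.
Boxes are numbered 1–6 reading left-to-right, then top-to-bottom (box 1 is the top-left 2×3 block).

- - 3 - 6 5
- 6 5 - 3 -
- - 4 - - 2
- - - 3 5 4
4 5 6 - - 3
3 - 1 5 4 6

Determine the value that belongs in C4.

2

Row 4 already contains {3, 4, 5}.
Column C already contains {1, 3, 4, 5, 6}.
Its 2×3 block (box 3) already contains {4}.
The only value from 1–6 not eliminated is 2, so C4 = 2.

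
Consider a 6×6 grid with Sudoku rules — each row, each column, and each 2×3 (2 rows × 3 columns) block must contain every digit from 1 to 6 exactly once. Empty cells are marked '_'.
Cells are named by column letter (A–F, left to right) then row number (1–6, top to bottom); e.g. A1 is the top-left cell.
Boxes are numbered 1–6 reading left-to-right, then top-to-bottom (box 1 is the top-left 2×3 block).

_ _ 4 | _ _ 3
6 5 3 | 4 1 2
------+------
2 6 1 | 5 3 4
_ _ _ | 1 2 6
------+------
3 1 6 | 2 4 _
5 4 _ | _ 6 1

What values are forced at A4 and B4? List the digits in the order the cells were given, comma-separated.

For A4:
  Row 4 already contains {1, 2, 6}.
  Column A already contains {2, 3, 5, 6}.
  Its 2×3 block (box 3) already contains {1, 2, 6}.
  The only value from 1–6 not eliminated is 4, so A4 = 4.
For B4:
  Row 4 already contains {1, 2, 6}.
  Column B already contains {1, 4, 5, 6}.
  Its 2×3 block (box 3) already contains {1, 2, 6}.
  The only value from 1–6 not eliminated is 3, so B4 = 3.

4,3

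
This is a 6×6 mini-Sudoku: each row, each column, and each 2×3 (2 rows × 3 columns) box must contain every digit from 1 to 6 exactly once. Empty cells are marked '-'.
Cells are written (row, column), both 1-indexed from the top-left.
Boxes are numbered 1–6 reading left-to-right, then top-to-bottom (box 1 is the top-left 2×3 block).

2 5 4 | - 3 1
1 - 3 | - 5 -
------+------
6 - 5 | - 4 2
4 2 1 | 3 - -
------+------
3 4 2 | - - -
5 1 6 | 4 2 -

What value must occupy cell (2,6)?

4

Cell (2,6) itself could take any of {4, 6} by direct elimination.
Consider where 4 can go in row 2.
(2,2) is out (column 2 already has a 4).
(2,4) is out (column 4 already has a 4).
So the only cell in row 2 that can hold 4 is (2,6).
Therefore (2,6) = 4.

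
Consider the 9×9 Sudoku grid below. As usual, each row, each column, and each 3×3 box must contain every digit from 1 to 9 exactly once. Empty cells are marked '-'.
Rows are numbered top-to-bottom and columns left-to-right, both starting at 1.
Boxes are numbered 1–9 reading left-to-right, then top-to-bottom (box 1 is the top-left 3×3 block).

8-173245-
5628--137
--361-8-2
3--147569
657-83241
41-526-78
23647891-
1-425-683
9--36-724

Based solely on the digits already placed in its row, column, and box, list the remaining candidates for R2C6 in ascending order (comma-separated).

Row 2 already contains {1, 2, 3, 5, 6, 7, 8}.
Column 6 already contains {2, 3, 6, 7, 8}.
Its 3×3 block (box 2) already contains {1, 2, 3, 6, 7, 8}.
Removing those from 1–9 leaves {4, 9} as the candidates for R2C6.

4,9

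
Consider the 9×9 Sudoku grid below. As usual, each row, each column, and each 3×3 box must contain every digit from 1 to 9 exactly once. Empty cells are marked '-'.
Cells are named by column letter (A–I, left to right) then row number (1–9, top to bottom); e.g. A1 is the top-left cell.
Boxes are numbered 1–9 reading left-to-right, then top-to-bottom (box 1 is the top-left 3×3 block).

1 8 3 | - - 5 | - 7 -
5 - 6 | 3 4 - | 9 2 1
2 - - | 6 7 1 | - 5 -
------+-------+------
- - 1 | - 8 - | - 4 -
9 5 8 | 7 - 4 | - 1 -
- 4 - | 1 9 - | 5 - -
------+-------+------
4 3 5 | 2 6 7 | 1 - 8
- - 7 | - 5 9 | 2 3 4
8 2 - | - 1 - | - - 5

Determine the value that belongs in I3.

3

Row 3 already contains {1, 2, 5, 6, 7}.
Column I already contains {1, 4, 5, 8}.
Its 3×3 block (box 3) already contains {1, 2, 5, 7, 9}.
The only value from 1–9 not eliminated is 3, so I3 = 3.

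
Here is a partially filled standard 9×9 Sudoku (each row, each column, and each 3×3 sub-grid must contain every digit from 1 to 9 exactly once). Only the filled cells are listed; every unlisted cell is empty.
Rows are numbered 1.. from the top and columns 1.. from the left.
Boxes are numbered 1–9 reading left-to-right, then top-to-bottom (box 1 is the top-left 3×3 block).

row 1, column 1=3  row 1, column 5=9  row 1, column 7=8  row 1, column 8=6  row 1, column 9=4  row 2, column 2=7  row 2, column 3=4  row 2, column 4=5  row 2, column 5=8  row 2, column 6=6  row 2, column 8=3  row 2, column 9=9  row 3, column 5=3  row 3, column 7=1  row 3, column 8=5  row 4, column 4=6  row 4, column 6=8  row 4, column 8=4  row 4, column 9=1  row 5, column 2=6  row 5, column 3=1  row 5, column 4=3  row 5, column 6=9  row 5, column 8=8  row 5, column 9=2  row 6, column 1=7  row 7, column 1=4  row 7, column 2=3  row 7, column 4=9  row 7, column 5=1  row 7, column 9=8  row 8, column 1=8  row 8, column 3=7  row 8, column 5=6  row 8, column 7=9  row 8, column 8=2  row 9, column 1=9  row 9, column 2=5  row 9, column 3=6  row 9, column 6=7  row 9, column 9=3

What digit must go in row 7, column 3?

2

Row 7 already contains {1, 3, 4, 8, 9}.
Column 3 already contains {1, 4, 6, 7}.
Its 3×3 block (box 7) already contains {3, 4, 5, 6, 7, 8, 9}.
The only value from 1–9 not eliminated is 2, so row 7, column 3 = 2.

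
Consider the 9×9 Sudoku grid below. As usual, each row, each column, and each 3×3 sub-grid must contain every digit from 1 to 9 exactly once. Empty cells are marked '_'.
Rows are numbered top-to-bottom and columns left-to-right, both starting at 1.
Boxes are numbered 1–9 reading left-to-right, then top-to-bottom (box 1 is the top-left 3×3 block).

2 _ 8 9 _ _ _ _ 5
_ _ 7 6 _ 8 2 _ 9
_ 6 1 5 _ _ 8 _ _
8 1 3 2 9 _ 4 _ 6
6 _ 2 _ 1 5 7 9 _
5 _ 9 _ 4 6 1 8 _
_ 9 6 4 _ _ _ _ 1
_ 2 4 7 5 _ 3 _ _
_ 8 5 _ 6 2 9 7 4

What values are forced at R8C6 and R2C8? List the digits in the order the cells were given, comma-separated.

For R8C6:
  Consider where 9 can go in row 8.
  R8C1 is out (box 7 already has a 9).
  R8C8 is out (column 8 already has a 9).
  R8C9 is out (column 9 already has a 9).
  So the only cell in row 8 that can hold 9 is R8C6.
  So R8C6 = 9.
For R2C8:
  Consider where 1 can go in row 2.
  R2C1 is out (box 1 already has a 1).
  R2C2 is out (column 2 already has a 1).
  R2C5 is out (column 5 already has a 1).
  So the only cell in row 2 that can hold 1 is R2C8.
  So R2C8 = 1.

9,1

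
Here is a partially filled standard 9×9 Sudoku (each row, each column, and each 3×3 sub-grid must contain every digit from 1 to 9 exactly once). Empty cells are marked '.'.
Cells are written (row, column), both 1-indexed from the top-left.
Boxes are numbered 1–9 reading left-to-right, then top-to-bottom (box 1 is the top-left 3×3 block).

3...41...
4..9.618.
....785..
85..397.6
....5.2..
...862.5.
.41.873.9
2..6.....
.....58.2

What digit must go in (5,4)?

7

Cell (5,4) itself could take any of {1, 4, 7} by direct elimination.
Consider where 7 can go in column 4.
(1,4) is out (box 2 already has a 7).
(3,4) is out (row 3 already has a 7).
(4,4) is out (row 4 already has a 7).
(7,4) is out (row 7 already has a 7).
(9,4) is out (box 8 already has a 7).
So the only cell in column 4 that can hold 7 is (5,4).
Therefore (5,4) = 7.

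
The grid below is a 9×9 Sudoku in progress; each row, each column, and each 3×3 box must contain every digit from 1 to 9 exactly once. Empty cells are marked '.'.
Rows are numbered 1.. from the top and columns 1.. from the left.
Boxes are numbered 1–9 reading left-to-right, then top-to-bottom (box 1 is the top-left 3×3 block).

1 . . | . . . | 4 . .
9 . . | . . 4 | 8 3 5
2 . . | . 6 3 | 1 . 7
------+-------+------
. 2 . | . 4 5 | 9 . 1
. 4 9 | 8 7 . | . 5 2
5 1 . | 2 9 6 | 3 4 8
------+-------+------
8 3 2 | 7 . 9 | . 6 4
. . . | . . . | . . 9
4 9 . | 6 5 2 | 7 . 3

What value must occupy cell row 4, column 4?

3

Row 4 already contains {1, 2, 4, 5, 9}.
Column 4 already contains {2, 6, 7, 8}.
Its 3×3 block (box 5) already contains {2, 4, 5, 6, 7, 8, 9}.
The only value from 1–9 not eliminated is 3, so row 4, column 4 = 3.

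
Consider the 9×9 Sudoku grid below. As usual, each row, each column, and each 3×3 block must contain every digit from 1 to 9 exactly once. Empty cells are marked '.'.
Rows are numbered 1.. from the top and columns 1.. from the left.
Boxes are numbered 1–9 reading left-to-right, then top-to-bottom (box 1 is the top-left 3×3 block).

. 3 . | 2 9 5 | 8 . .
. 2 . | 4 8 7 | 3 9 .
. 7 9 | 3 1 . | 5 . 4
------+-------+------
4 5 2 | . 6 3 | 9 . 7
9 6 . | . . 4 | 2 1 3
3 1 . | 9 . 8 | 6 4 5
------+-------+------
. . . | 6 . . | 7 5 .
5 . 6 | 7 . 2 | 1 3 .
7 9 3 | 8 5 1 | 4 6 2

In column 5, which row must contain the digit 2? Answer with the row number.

6

Consider where 2 can go in column 5.
row 5, column 5 is out (row 5 already has a 2).
row 7, column 5 is out (box 8 already has a 2).
row 8, column 5 is out (row 8 already has a 2).
So the only cell in column 5 that can hold 2 is row 6, column 5.
That is row 6.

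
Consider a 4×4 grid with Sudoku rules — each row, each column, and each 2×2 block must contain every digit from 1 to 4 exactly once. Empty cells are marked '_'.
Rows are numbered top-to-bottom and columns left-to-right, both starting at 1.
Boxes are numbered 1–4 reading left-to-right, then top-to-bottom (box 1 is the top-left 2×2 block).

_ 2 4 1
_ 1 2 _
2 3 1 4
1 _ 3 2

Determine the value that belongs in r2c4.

Row 2 already contains {1, 2}.
Column 4 already contains {1, 2, 4}.
Its 2×2 block (box 2) already contains {1, 2, 4}.
The only value from 1–4 not eliminated is 3, so r2c4 = 3.

3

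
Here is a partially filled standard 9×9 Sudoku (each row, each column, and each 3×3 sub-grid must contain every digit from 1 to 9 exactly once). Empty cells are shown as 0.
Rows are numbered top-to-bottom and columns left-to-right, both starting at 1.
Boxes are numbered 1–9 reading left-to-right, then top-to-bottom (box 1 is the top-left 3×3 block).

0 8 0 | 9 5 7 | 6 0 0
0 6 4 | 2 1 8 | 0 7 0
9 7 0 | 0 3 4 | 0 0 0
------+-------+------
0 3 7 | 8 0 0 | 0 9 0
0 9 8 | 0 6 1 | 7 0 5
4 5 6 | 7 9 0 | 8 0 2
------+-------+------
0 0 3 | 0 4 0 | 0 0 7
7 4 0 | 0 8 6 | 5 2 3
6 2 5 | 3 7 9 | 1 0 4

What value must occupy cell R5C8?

3

Cell R5C8 itself could take any of {3, 4} by direct elimination.
Consider where 3 can go in row 5.
R5C1 is out (box 4 already has a 3).
R5C4 is out (column 4 already has a 3).
So the only cell in row 5 that can hold 3 is R5C8.
Therefore R5C8 = 3.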